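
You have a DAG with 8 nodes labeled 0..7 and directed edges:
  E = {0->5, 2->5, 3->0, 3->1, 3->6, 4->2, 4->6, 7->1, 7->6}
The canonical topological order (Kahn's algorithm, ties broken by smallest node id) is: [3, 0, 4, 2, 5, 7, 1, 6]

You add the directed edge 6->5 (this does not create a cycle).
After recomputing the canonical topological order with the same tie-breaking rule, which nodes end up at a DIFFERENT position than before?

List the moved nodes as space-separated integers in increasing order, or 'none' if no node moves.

Old toposort: [3, 0, 4, 2, 5, 7, 1, 6]
Added edge 6->5
Recompute Kahn (smallest-id tiebreak):
  initial in-degrees: [1, 2, 1, 0, 0, 3, 3, 0]
  ready (indeg=0): [3, 4, 7]
  pop 3: indeg[0]->0; indeg[1]->1; indeg[6]->2 | ready=[0, 4, 7] | order so far=[3]
  pop 0: indeg[5]->2 | ready=[4, 7] | order so far=[3, 0]
  pop 4: indeg[2]->0; indeg[6]->1 | ready=[2, 7] | order so far=[3, 0, 4]
  pop 2: indeg[5]->1 | ready=[7] | order so far=[3, 0, 4, 2]
  pop 7: indeg[1]->0; indeg[6]->0 | ready=[1, 6] | order so far=[3, 0, 4, 2, 7]
  pop 1: no out-edges | ready=[6] | order so far=[3, 0, 4, 2, 7, 1]
  pop 6: indeg[5]->0 | ready=[5] | order so far=[3, 0, 4, 2, 7, 1, 6]
  pop 5: no out-edges | ready=[] | order so far=[3, 0, 4, 2, 7, 1, 6, 5]
New canonical toposort: [3, 0, 4, 2, 7, 1, 6, 5]
Compare positions:
  Node 0: index 1 -> 1 (same)
  Node 1: index 6 -> 5 (moved)
  Node 2: index 3 -> 3 (same)
  Node 3: index 0 -> 0 (same)
  Node 4: index 2 -> 2 (same)
  Node 5: index 4 -> 7 (moved)
  Node 6: index 7 -> 6 (moved)
  Node 7: index 5 -> 4 (moved)
Nodes that changed position: 1 5 6 7

Answer: 1 5 6 7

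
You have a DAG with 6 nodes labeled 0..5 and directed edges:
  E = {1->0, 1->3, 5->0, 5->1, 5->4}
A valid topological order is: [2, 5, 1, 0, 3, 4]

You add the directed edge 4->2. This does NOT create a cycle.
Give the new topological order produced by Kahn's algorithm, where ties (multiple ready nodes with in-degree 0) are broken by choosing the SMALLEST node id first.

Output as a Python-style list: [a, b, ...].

Answer: [5, 1, 0, 3, 4, 2]

Derivation:
Old toposort: [2, 5, 1, 0, 3, 4]
Added edge: 4->2
Position of 4 (5) > position of 2 (0). Must reorder: 4 must now come before 2.
Run Kahn's algorithm (break ties by smallest node id):
  initial in-degrees: [2, 1, 1, 1, 1, 0]
  ready (indeg=0): [5]
  pop 5: indeg[0]->1; indeg[1]->0; indeg[4]->0 | ready=[1, 4] | order so far=[5]
  pop 1: indeg[0]->0; indeg[3]->0 | ready=[0, 3, 4] | order so far=[5, 1]
  pop 0: no out-edges | ready=[3, 4] | order so far=[5, 1, 0]
  pop 3: no out-edges | ready=[4] | order so far=[5, 1, 0, 3]
  pop 4: indeg[2]->0 | ready=[2] | order so far=[5, 1, 0, 3, 4]
  pop 2: no out-edges | ready=[] | order so far=[5, 1, 0, 3, 4, 2]
  Result: [5, 1, 0, 3, 4, 2]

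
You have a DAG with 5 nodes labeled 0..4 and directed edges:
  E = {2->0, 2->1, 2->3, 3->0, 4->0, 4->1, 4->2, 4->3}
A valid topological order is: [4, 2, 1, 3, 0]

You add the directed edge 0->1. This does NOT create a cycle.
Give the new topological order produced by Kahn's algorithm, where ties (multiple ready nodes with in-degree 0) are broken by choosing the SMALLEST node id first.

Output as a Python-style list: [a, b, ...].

Old toposort: [4, 2, 1, 3, 0]
Added edge: 0->1
Position of 0 (4) > position of 1 (2). Must reorder: 0 must now come before 1.
Run Kahn's algorithm (break ties by smallest node id):
  initial in-degrees: [3, 3, 1, 2, 0]
  ready (indeg=0): [4]
  pop 4: indeg[0]->2; indeg[1]->2; indeg[2]->0; indeg[3]->1 | ready=[2] | order so far=[4]
  pop 2: indeg[0]->1; indeg[1]->1; indeg[3]->0 | ready=[3] | order so far=[4, 2]
  pop 3: indeg[0]->0 | ready=[0] | order so far=[4, 2, 3]
  pop 0: indeg[1]->0 | ready=[1] | order so far=[4, 2, 3, 0]
  pop 1: no out-edges | ready=[] | order so far=[4, 2, 3, 0, 1]
  Result: [4, 2, 3, 0, 1]

Answer: [4, 2, 3, 0, 1]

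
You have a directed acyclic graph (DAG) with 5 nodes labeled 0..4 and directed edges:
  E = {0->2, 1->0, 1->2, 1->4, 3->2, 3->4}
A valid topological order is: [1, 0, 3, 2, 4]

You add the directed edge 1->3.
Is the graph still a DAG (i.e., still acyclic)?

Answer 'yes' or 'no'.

Given toposort: [1, 0, 3, 2, 4]
Position of 1: index 0; position of 3: index 2
New edge 1->3: forward
Forward edge: respects the existing order. Still a DAG, same toposort still valid.
Still a DAG? yes

Answer: yes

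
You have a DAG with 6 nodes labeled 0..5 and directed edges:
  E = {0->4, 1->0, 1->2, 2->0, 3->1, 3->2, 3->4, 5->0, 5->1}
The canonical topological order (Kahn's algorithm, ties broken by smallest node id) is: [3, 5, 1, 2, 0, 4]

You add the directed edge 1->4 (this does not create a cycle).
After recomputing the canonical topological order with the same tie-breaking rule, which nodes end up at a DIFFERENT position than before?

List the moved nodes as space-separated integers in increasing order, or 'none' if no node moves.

Old toposort: [3, 5, 1, 2, 0, 4]
Added edge 1->4
Recompute Kahn (smallest-id tiebreak):
  initial in-degrees: [3, 2, 2, 0, 3, 0]
  ready (indeg=0): [3, 5]
  pop 3: indeg[1]->1; indeg[2]->1; indeg[4]->2 | ready=[5] | order so far=[3]
  pop 5: indeg[0]->2; indeg[1]->0 | ready=[1] | order so far=[3, 5]
  pop 1: indeg[0]->1; indeg[2]->0; indeg[4]->1 | ready=[2] | order so far=[3, 5, 1]
  pop 2: indeg[0]->0 | ready=[0] | order so far=[3, 5, 1, 2]
  pop 0: indeg[4]->0 | ready=[4] | order so far=[3, 5, 1, 2, 0]
  pop 4: no out-edges | ready=[] | order so far=[3, 5, 1, 2, 0, 4]
New canonical toposort: [3, 5, 1, 2, 0, 4]
Compare positions:
  Node 0: index 4 -> 4 (same)
  Node 1: index 2 -> 2 (same)
  Node 2: index 3 -> 3 (same)
  Node 3: index 0 -> 0 (same)
  Node 4: index 5 -> 5 (same)
  Node 5: index 1 -> 1 (same)
Nodes that changed position: none

Answer: none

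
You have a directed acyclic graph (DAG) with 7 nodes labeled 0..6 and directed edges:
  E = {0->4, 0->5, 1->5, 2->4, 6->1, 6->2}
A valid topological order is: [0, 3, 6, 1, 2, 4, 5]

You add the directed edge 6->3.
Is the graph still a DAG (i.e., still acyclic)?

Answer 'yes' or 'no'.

Given toposort: [0, 3, 6, 1, 2, 4, 5]
Position of 6: index 2; position of 3: index 1
New edge 6->3: backward (u after v in old order)
Backward edge: old toposort is now invalid. Check if this creates a cycle.
Does 3 already reach 6? Reachable from 3: [3]. NO -> still a DAG (reorder needed).
Still a DAG? yes

Answer: yes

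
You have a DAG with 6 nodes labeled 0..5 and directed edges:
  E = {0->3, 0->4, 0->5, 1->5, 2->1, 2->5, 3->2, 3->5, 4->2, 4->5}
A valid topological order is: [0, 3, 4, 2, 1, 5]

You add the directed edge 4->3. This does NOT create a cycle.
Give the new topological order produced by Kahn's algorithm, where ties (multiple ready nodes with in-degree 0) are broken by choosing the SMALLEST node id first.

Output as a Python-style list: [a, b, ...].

Answer: [0, 4, 3, 2, 1, 5]

Derivation:
Old toposort: [0, 3, 4, 2, 1, 5]
Added edge: 4->3
Position of 4 (2) > position of 3 (1). Must reorder: 4 must now come before 3.
Run Kahn's algorithm (break ties by smallest node id):
  initial in-degrees: [0, 1, 2, 2, 1, 5]
  ready (indeg=0): [0]
  pop 0: indeg[3]->1; indeg[4]->0; indeg[5]->4 | ready=[4] | order so far=[0]
  pop 4: indeg[2]->1; indeg[3]->0; indeg[5]->3 | ready=[3] | order so far=[0, 4]
  pop 3: indeg[2]->0; indeg[5]->2 | ready=[2] | order so far=[0, 4, 3]
  pop 2: indeg[1]->0; indeg[5]->1 | ready=[1] | order so far=[0, 4, 3, 2]
  pop 1: indeg[5]->0 | ready=[5] | order so far=[0, 4, 3, 2, 1]
  pop 5: no out-edges | ready=[] | order so far=[0, 4, 3, 2, 1, 5]
  Result: [0, 4, 3, 2, 1, 5]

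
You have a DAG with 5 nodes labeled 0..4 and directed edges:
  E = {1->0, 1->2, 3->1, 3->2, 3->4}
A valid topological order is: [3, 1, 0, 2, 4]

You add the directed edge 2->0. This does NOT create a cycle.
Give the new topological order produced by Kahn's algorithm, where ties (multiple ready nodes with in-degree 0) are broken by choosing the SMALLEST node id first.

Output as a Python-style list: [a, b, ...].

Old toposort: [3, 1, 0, 2, 4]
Added edge: 2->0
Position of 2 (3) > position of 0 (2). Must reorder: 2 must now come before 0.
Run Kahn's algorithm (break ties by smallest node id):
  initial in-degrees: [2, 1, 2, 0, 1]
  ready (indeg=0): [3]
  pop 3: indeg[1]->0; indeg[2]->1; indeg[4]->0 | ready=[1, 4] | order so far=[3]
  pop 1: indeg[0]->1; indeg[2]->0 | ready=[2, 4] | order so far=[3, 1]
  pop 2: indeg[0]->0 | ready=[0, 4] | order so far=[3, 1, 2]
  pop 0: no out-edges | ready=[4] | order so far=[3, 1, 2, 0]
  pop 4: no out-edges | ready=[] | order so far=[3, 1, 2, 0, 4]
  Result: [3, 1, 2, 0, 4]

Answer: [3, 1, 2, 0, 4]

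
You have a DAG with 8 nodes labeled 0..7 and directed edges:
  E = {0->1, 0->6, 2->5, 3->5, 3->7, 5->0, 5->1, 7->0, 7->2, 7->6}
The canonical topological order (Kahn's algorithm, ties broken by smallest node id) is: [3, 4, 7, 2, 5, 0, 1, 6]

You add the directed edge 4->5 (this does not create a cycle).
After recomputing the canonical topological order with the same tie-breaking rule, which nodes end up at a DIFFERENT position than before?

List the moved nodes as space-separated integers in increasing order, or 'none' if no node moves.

Answer: none

Derivation:
Old toposort: [3, 4, 7, 2, 5, 0, 1, 6]
Added edge 4->5
Recompute Kahn (smallest-id tiebreak):
  initial in-degrees: [2, 2, 1, 0, 0, 3, 2, 1]
  ready (indeg=0): [3, 4]
  pop 3: indeg[5]->2; indeg[7]->0 | ready=[4, 7] | order so far=[3]
  pop 4: indeg[5]->1 | ready=[7] | order so far=[3, 4]
  pop 7: indeg[0]->1; indeg[2]->0; indeg[6]->1 | ready=[2] | order so far=[3, 4, 7]
  pop 2: indeg[5]->0 | ready=[5] | order so far=[3, 4, 7, 2]
  pop 5: indeg[0]->0; indeg[1]->1 | ready=[0] | order so far=[3, 4, 7, 2, 5]
  pop 0: indeg[1]->0; indeg[6]->0 | ready=[1, 6] | order so far=[3, 4, 7, 2, 5, 0]
  pop 1: no out-edges | ready=[6] | order so far=[3, 4, 7, 2, 5, 0, 1]
  pop 6: no out-edges | ready=[] | order so far=[3, 4, 7, 2, 5, 0, 1, 6]
New canonical toposort: [3, 4, 7, 2, 5, 0, 1, 6]
Compare positions:
  Node 0: index 5 -> 5 (same)
  Node 1: index 6 -> 6 (same)
  Node 2: index 3 -> 3 (same)
  Node 3: index 0 -> 0 (same)
  Node 4: index 1 -> 1 (same)
  Node 5: index 4 -> 4 (same)
  Node 6: index 7 -> 7 (same)
  Node 7: index 2 -> 2 (same)
Nodes that changed position: none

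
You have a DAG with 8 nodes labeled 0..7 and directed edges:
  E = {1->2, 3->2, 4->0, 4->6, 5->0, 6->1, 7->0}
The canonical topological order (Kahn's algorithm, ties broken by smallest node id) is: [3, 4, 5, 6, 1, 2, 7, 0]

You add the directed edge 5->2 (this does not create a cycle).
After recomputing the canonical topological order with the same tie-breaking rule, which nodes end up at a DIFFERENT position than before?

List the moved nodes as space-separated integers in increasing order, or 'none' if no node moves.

Answer: none

Derivation:
Old toposort: [3, 4, 5, 6, 1, 2, 7, 0]
Added edge 5->2
Recompute Kahn (smallest-id tiebreak):
  initial in-degrees: [3, 1, 3, 0, 0, 0, 1, 0]
  ready (indeg=0): [3, 4, 5, 7]
  pop 3: indeg[2]->2 | ready=[4, 5, 7] | order so far=[3]
  pop 4: indeg[0]->2; indeg[6]->0 | ready=[5, 6, 7] | order so far=[3, 4]
  pop 5: indeg[0]->1; indeg[2]->1 | ready=[6, 7] | order so far=[3, 4, 5]
  pop 6: indeg[1]->0 | ready=[1, 7] | order so far=[3, 4, 5, 6]
  pop 1: indeg[2]->0 | ready=[2, 7] | order so far=[3, 4, 5, 6, 1]
  pop 2: no out-edges | ready=[7] | order so far=[3, 4, 5, 6, 1, 2]
  pop 7: indeg[0]->0 | ready=[0] | order so far=[3, 4, 5, 6, 1, 2, 7]
  pop 0: no out-edges | ready=[] | order so far=[3, 4, 5, 6, 1, 2, 7, 0]
New canonical toposort: [3, 4, 5, 6, 1, 2, 7, 0]
Compare positions:
  Node 0: index 7 -> 7 (same)
  Node 1: index 4 -> 4 (same)
  Node 2: index 5 -> 5 (same)
  Node 3: index 0 -> 0 (same)
  Node 4: index 1 -> 1 (same)
  Node 5: index 2 -> 2 (same)
  Node 6: index 3 -> 3 (same)
  Node 7: index 6 -> 6 (same)
Nodes that changed position: none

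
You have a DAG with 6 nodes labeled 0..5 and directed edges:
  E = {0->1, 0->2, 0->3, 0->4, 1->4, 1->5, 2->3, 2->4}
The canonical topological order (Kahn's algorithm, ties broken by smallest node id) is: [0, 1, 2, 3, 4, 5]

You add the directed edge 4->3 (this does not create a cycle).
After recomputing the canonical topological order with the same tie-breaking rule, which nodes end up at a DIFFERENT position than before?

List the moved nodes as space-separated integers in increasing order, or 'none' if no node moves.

Answer: 3 4

Derivation:
Old toposort: [0, 1, 2, 3, 4, 5]
Added edge 4->3
Recompute Kahn (smallest-id tiebreak):
  initial in-degrees: [0, 1, 1, 3, 3, 1]
  ready (indeg=0): [0]
  pop 0: indeg[1]->0; indeg[2]->0; indeg[3]->2; indeg[4]->2 | ready=[1, 2] | order so far=[0]
  pop 1: indeg[4]->1; indeg[5]->0 | ready=[2, 5] | order so far=[0, 1]
  pop 2: indeg[3]->1; indeg[4]->0 | ready=[4, 5] | order so far=[0, 1, 2]
  pop 4: indeg[3]->0 | ready=[3, 5] | order so far=[0, 1, 2, 4]
  pop 3: no out-edges | ready=[5] | order so far=[0, 1, 2, 4, 3]
  pop 5: no out-edges | ready=[] | order so far=[0, 1, 2, 4, 3, 5]
New canonical toposort: [0, 1, 2, 4, 3, 5]
Compare positions:
  Node 0: index 0 -> 0 (same)
  Node 1: index 1 -> 1 (same)
  Node 2: index 2 -> 2 (same)
  Node 3: index 3 -> 4 (moved)
  Node 4: index 4 -> 3 (moved)
  Node 5: index 5 -> 5 (same)
Nodes that changed position: 3 4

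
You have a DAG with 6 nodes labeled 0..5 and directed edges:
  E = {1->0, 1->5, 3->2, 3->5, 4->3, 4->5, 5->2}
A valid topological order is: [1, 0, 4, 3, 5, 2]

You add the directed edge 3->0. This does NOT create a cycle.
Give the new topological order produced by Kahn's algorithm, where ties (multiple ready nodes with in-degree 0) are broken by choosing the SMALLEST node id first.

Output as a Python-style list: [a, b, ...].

Answer: [1, 4, 3, 0, 5, 2]

Derivation:
Old toposort: [1, 0, 4, 3, 5, 2]
Added edge: 3->0
Position of 3 (3) > position of 0 (1). Must reorder: 3 must now come before 0.
Run Kahn's algorithm (break ties by smallest node id):
  initial in-degrees: [2, 0, 2, 1, 0, 3]
  ready (indeg=0): [1, 4]
  pop 1: indeg[0]->1; indeg[5]->2 | ready=[4] | order so far=[1]
  pop 4: indeg[3]->0; indeg[5]->1 | ready=[3] | order so far=[1, 4]
  pop 3: indeg[0]->0; indeg[2]->1; indeg[5]->0 | ready=[0, 5] | order so far=[1, 4, 3]
  pop 0: no out-edges | ready=[5] | order so far=[1, 4, 3, 0]
  pop 5: indeg[2]->0 | ready=[2] | order so far=[1, 4, 3, 0, 5]
  pop 2: no out-edges | ready=[] | order so far=[1, 4, 3, 0, 5, 2]
  Result: [1, 4, 3, 0, 5, 2]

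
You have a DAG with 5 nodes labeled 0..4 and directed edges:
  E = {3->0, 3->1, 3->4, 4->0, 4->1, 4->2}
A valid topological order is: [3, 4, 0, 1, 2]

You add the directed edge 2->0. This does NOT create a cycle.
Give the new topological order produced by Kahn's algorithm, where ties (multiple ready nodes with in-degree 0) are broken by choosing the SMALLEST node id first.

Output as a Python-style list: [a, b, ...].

Old toposort: [3, 4, 0, 1, 2]
Added edge: 2->0
Position of 2 (4) > position of 0 (2). Must reorder: 2 must now come before 0.
Run Kahn's algorithm (break ties by smallest node id):
  initial in-degrees: [3, 2, 1, 0, 1]
  ready (indeg=0): [3]
  pop 3: indeg[0]->2; indeg[1]->1; indeg[4]->0 | ready=[4] | order so far=[3]
  pop 4: indeg[0]->1; indeg[1]->0; indeg[2]->0 | ready=[1, 2] | order so far=[3, 4]
  pop 1: no out-edges | ready=[2] | order so far=[3, 4, 1]
  pop 2: indeg[0]->0 | ready=[0] | order so far=[3, 4, 1, 2]
  pop 0: no out-edges | ready=[] | order so far=[3, 4, 1, 2, 0]
  Result: [3, 4, 1, 2, 0]

Answer: [3, 4, 1, 2, 0]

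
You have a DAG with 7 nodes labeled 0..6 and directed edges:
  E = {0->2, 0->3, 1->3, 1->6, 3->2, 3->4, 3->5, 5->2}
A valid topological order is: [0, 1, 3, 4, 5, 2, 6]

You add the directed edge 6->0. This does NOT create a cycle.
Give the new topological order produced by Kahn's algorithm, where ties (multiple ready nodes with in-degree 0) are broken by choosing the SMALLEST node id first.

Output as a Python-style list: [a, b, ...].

Old toposort: [0, 1, 3, 4, 5, 2, 6]
Added edge: 6->0
Position of 6 (6) > position of 0 (0). Must reorder: 6 must now come before 0.
Run Kahn's algorithm (break ties by smallest node id):
  initial in-degrees: [1, 0, 3, 2, 1, 1, 1]
  ready (indeg=0): [1]
  pop 1: indeg[3]->1; indeg[6]->0 | ready=[6] | order so far=[1]
  pop 6: indeg[0]->0 | ready=[0] | order so far=[1, 6]
  pop 0: indeg[2]->2; indeg[3]->0 | ready=[3] | order so far=[1, 6, 0]
  pop 3: indeg[2]->1; indeg[4]->0; indeg[5]->0 | ready=[4, 5] | order so far=[1, 6, 0, 3]
  pop 4: no out-edges | ready=[5] | order so far=[1, 6, 0, 3, 4]
  pop 5: indeg[2]->0 | ready=[2] | order so far=[1, 6, 0, 3, 4, 5]
  pop 2: no out-edges | ready=[] | order so far=[1, 6, 0, 3, 4, 5, 2]
  Result: [1, 6, 0, 3, 4, 5, 2]

Answer: [1, 6, 0, 3, 4, 5, 2]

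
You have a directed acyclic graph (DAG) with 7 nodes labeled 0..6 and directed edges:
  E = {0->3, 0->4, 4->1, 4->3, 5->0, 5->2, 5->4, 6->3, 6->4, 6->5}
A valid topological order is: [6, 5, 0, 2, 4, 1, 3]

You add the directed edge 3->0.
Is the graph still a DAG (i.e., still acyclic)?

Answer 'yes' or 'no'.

Given toposort: [6, 5, 0, 2, 4, 1, 3]
Position of 3: index 6; position of 0: index 2
New edge 3->0: backward (u after v in old order)
Backward edge: old toposort is now invalid. Check if this creates a cycle.
Does 0 already reach 3? Reachable from 0: [0, 1, 3, 4]. YES -> cycle!
Still a DAG? no

Answer: no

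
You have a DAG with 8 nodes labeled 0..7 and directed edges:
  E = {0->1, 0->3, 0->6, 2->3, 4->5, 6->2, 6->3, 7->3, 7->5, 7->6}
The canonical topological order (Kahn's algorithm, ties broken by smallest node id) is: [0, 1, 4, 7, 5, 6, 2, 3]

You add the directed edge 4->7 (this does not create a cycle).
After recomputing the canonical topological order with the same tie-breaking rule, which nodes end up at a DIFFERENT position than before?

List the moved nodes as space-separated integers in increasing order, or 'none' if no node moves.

Answer: none

Derivation:
Old toposort: [0, 1, 4, 7, 5, 6, 2, 3]
Added edge 4->7
Recompute Kahn (smallest-id tiebreak):
  initial in-degrees: [0, 1, 1, 4, 0, 2, 2, 1]
  ready (indeg=0): [0, 4]
  pop 0: indeg[1]->0; indeg[3]->3; indeg[6]->1 | ready=[1, 4] | order so far=[0]
  pop 1: no out-edges | ready=[4] | order so far=[0, 1]
  pop 4: indeg[5]->1; indeg[7]->0 | ready=[7] | order so far=[0, 1, 4]
  pop 7: indeg[3]->2; indeg[5]->0; indeg[6]->0 | ready=[5, 6] | order so far=[0, 1, 4, 7]
  pop 5: no out-edges | ready=[6] | order so far=[0, 1, 4, 7, 5]
  pop 6: indeg[2]->0; indeg[3]->1 | ready=[2] | order so far=[0, 1, 4, 7, 5, 6]
  pop 2: indeg[3]->0 | ready=[3] | order so far=[0, 1, 4, 7, 5, 6, 2]
  pop 3: no out-edges | ready=[] | order so far=[0, 1, 4, 7, 5, 6, 2, 3]
New canonical toposort: [0, 1, 4, 7, 5, 6, 2, 3]
Compare positions:
  Node 0: index 0 -> 0 (same)
  Node 1: index 1 -> 1 (same)
  Node 2: index 6 -> 6 (same)
  Node 3: index 7 -> 7 (same)
  Node 4: index 2 -> 2 (same)
  Node 5: index 4 -> 4 (same)
  Node 6: index 5 -> 5 (same)
  Node 7: index 3 -> 3 (same)
Nodes that changed position: none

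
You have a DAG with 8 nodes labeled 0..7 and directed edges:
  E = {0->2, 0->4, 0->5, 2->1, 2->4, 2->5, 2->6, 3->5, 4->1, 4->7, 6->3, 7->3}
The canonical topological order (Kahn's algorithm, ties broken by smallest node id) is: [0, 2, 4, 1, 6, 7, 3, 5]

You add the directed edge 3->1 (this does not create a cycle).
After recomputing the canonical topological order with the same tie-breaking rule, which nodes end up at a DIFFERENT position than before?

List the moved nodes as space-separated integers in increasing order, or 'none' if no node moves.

Answer: 1 3 6 7

Derivation:
Old toposort: [0, 2, 4, 1, 6, 7, 3, 5]
Added edge 3->1
Recompute Kahn (smallest-id tiebreak):
  initial in-degrees: [0, 3, 1, 2, 2, 3, 1, 1]
  ready (indeg=0): [0]
  pop 0: indeg[2]->0; indeg[4]->1; indeg[5]->2 | ready=[2] | order so far=[0]
  pop 2: indeg[1]->2; indeg[4]->0; indeg[5]->1; indeg[6]->0 | ready=[4, 6] | order so far=[0, 2]
  pop 4: indeg[1]->1; indeg[7]->0 | ready=[6, 7] | order so far=[0, 2, 4]
  pop 6: indeg[3]->1 | ready=[7] | order so far=[0, 2, 4, 6]
  pop 7: indeg[3]->0 | ready=[3] | order so far=[0, 2, 4, 6, 7]
  pop 3: indeg[1]->0; indeg[5]->0 | ready=[1, 5] | order so far=[0, 2, 4, 6, 7, 3]
  pop 1: no out-edges | ready=[5] | order so far=[0, 2, 4, 6, 7, 3, 1]
  pop 5: no out-edges | ready=[] | order so far=[0, 2, 4, 6, 7, 3, 1, 5]
New canonical toposort: [0, 2, 4, 6, 7, 3, 1, 5]
Compare positions:
  Node 0: index 0 -> 0 (same)
  Node 1: index 3 -> 6 (moved)
  Node 2: index 1 -> 1 (same)
  Node 3: index 6 -> 5 (moved)
  Node 4: index 2 -> 2 (same)
  Node 5: index 7 -> 7 (same)
  Node 6: index 4 -> 3 (moved)
  Node 7: index 5 -> 4 (moved)
Nodes that changed position: 1 3 6 7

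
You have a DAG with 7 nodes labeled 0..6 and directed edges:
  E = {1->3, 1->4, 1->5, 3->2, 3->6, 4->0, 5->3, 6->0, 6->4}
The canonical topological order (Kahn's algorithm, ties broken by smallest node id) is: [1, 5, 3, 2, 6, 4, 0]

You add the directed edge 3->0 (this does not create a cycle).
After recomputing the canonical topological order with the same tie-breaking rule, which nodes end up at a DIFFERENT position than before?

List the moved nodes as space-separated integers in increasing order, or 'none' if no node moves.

Old toposort: [1, 5, 3, 2, 6, 4, 0]
Added edge 3->0
Recompute Kahn (smallest-id tiebreak):
  initial in-degrees: [3, 0, 1, 2, 2, 1, 1]
  ready (indeg=0): [1]
  pop 1: indeg[3]->1; indeg[4]->1; indeg[5]->0 | ready=[5] | order so far=[1]
  pop 5: indeg[3]->0 | ready=[3] | order so far=[1, 5]
  pop 3: indeg[0]->2; indeg[2]->0; indeg[6]->0 | ready=[2, 6] | order so far=[1, 5, 3]
  pop 2: no out-edges | ready=[6] | order so far=[1, 5, 3, 2]
  pop 6: indeg[0]->1; indeg[4]->0 | ready=[4] | order so far=[1, 5, 3, 2, 6]
  pop 4: indeg[0]->0 | ready=[0] | order so far=[1, 5, 3, 2, 6, 4]
  pop 0: no out-edges | ready=[] | order so far=[1, 5, 3, 2, 6, 4, 0]
New canonical toposort: [1, 5, 3, 2, 6, 4, 0]
Compare positions:
  Node 0: index 6 -> 6 (same)
  Node 1: index 0 -> 0 (same)
  Node 2: index 3 -> 3 (same)
  Node 3: index 2 -> 2 (same)
  Node 4: index 5 -> 5 (same)
  Node 5: index 1 -> 1 (same)
  Node 6: index 4 -> 4 (same)
Nodes that changed position: none

Answer: none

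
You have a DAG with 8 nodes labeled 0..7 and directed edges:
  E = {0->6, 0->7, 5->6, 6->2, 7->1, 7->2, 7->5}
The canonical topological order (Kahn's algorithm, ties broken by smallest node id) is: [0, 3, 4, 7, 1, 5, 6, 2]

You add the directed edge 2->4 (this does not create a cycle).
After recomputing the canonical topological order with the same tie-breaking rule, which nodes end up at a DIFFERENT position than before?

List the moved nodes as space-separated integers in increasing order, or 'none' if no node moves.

Old toposort: [0, 3, 4, 7, 1, 5, 6, 2]
Added edge 2->4
Recompute Kahn (smallest-id tiebreak):
  initial in-degrees: [0, 1, 2, 0, 1, 1, 2, 1]
  ready (indeg=0): [0, 3]
  pop 0: indeg[6]->1; indeg[7]->0 | ready=[3, 7] | order so far=[0]
  pop 3: no out-edges | ready=[7] | order so far=[0, 3]
  pop 7: indeg[1]->0; indeg[2]->1; indeg[5]->0 | ready=[1, 5] | order so far=[0, 3, 7]
  pop 1: no out-edges | ready=[5] | order so far=[0, 3, 7, 1]
  pop 5: indeg[6]->0 | ready=[6] | order so far=[0, 3, 7, 1, 5]
  pop 6: indeg[2]->0 | ready=[2] | order so far=[0, 3, 7, 1, 5, 6]
  pop 2: indeg[4]->0 | ready=[4] | order so far=[0, 3, 7, 1, 5, 6, 2]
  pop 4: no out-edges | ready=[] | order so far=[0, 3, 7, 1, 5, 6, 2, 4]
New canonical toposort: [0, 3, 7, 1, 5, 6, 2, 4]
Compare positions:
  Node 0: index 0 -> 0 (same)
  Node 1: index 4 -> 3 (moved)
  Node 2: index 7 -> 6 (moved)
  Node 3: index 1 -> 1 (same)
  Node 4: index 2 -> 7 (moved)
  Node 5: index 5 -> 4 (moved)
  Node 6: index 6 -> 5 (moved)
  Node 7: index 3 -> 2 (moved)
Nodes that changed position: 1 2 4 5 6 7

Answer: 1 2 4 5 6 7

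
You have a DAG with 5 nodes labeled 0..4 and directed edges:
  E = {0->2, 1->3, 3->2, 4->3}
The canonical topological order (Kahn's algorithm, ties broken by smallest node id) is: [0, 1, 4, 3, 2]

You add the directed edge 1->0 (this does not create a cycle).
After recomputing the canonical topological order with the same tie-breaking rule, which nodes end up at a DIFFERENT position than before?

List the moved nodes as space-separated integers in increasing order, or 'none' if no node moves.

Old toposort: [0, 1, 4, 3, 2]
Added edge 1->0
Recompute Kahn (smallest-id tiebreak):
  initial in-degrees: [1, 0, 2, 2, 0]
  ready (indeg=0): [1, 4]
  pop 1: indeg[0]->0; indeg[3]->1 | ready=[0, 4] | order so far=[1]
  pop 0: indeg[2]->1 | ready=[4] | order so far=[1, 0]
  pop 4: indeg[3]->0 | ready=[3] | order so far=[1, 0, 4]
  pop 3: indeg[2]->0 | ready=[2] | order so far=[1, 0, 4, 3]
  pop 2: no out-edges | ready=[] | order so far=[1, 0, 4, 3, 2]
New canonical toposort: [1, 0, 4, 3, 2]
Compare positions:
  Node 0: index 0 -> 1 (moved)
  Node 1: index 1 -> 0 (moved)
  Node 2: index 4 -> 4 (same)
  Node 3: index 3 -> 3 (same)
  Node 4: index 2 -> 2 (same)
Nodes that changed position: 0 1

Answer: 0 1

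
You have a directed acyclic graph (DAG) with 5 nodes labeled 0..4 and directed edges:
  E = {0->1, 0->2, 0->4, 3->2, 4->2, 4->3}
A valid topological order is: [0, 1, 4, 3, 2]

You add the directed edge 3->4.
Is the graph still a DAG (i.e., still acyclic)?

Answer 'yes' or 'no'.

Answer: no

Derivation:
Given toposort: [0, 1, 4, 3, 2]
Position of 3: index 3; position of 4: index 2
New edge 3->4: backward (u after v in old order)
Backward edge: old toposort is now invalid. Check if this creates a cycle.
Does 4 already reach 3? Reachable from 4: [2, 3, 4]. YES -> cycle!
Still a DAG? no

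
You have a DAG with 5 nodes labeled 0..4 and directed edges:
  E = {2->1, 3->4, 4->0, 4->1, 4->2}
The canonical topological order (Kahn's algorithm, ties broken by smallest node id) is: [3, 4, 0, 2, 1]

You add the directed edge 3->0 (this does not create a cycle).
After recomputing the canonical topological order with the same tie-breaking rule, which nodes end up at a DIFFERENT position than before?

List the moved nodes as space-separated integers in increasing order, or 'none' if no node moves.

Answer: none

Derivation:
Old toposort: [3, 4, 0, 2, 1]
Added edge 3->0
Recompute Kahn (smallest-id tiebreak):
  initial in-degrees: [2, 2, 1, 0, 1]
  ready (indeg=0): [3]
  pop 3: indeg[0]->1; indeg[4]->0 | ready=[4] | order so far=[3]
  pop 4: indeg[0]->0; indeg[1]->1; indeg[2]->0 | ready=[0, 2] | order so far=[3, 4]
  pop 0: no out-edges | ready=[2] | order so far=[3, 4, 0]
  pop 2: indeg[1]->0 | ready=[1] | order so far=[3, 4, 0, 2]
  pop 1: no out-edges | ready=[] | order so far=[3, 4, 0, 2, 1]
New canonical toposort: [3, 4, 0, 2, 1]
Compare positions:
  Node 0: index 2 -> 2 (same)
  Node 1: index 4 -> 4 (same)
  Node 2: index 3 -> 3 (same)
  Node 3: index 0 -> 0 (same)
  Node 4: index 1 -> 1 (same)
Nodes that changed position: none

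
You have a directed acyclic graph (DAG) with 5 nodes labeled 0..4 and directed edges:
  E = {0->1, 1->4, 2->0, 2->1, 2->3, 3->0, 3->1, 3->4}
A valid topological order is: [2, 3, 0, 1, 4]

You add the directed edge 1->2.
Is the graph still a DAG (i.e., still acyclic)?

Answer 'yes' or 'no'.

Given toposort: [2, 3, 0, 1, 4]
Position of 1: index 3; position of 2: index 0
New edge 1->2: backward (u after v in old order)
Backward edge: old toposort is now invalid. Check if this creates a cycle.
Does 2 already reach 1? Reachable from 2: [0, 1, 2, 3, 4]. YES -> cycle!
Still a DAG? no

Answer: no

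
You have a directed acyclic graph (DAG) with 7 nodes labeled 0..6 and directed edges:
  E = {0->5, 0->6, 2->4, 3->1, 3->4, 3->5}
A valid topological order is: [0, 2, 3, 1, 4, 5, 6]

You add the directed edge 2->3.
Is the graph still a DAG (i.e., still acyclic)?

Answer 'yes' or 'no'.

Given toposort: [0, 2, 3, 1, 4, 5, 6]
Position of 2: index 1; position of 3: index 2
New edge 2->3: forward
Forward edge: respects the existing order. Still a DAG, same toposort still valid.
Still a DAG? yes

Answer: yes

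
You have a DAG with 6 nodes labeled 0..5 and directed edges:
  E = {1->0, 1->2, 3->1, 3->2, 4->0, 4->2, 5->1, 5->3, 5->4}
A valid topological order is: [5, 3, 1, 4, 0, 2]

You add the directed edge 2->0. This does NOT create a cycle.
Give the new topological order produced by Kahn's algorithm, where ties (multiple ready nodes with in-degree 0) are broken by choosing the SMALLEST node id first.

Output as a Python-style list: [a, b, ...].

Old toposort: [5, 3, 1, 4, 0, 2]
Added edge: 2->0
Position of 2 (5) > position of 0 (4). Must reorder: 2 must now come before 0.
Run Kahn's algorithm (break ties by smallest node id):
  initial in-degrees: [3, 2, 3, 1, 1, 0]
  ready (indeg=0): [5]
  pop 5: indeg[1]->1; indeg[3]->0; indeg[4]->0 | ready=[3, 4] | order so far=[5]
  pop 3: indeg[1]->0; indeg[2]->2 | ready=[1, 4] | order so far=[5, 3]
  pop 1: indeg[0]->2; indeg[2]->1 | ready=[4] | order so far=[5, 3, 1]
  pop 4: indeg[0]->1; indeg[2]->0 | ready=[2] | order so far=[5, 3, 1, 4]
  pop 2: indeg[0]->0 | ready=[0] | order so far=[5, 3, 1, 4, 2]
  pop 0: no out-edges | ready=[] | order so far=[5, 3, 1, 4, 2, 0]
  Result: [5, 3, 1, 4, 2, 0]

Answer: [5, 3, 1, 4, 2, 0]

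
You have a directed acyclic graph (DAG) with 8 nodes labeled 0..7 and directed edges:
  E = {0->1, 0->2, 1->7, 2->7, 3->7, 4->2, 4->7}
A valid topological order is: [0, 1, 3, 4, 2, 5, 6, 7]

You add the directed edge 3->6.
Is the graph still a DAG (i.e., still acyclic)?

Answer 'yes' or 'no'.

Answer: yes

Derivation:
Given toposort: [0, 1, 3, 4, 2, 5, 6, 7]
Position of 3: index 2; position of 6: index 6
New edge 3->6: forward
Forward edge: respects the existing order. Still a DAG, same toposort still valid.
Still a DAG? yes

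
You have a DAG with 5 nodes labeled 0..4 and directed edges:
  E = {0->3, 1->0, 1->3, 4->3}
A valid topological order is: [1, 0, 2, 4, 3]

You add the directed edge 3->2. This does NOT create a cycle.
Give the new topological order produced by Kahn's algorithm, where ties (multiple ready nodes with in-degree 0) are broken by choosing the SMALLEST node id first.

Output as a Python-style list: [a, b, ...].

Answer: [1, 0, 4, 3, 2]

Derivation:
Old toposort: [1, 0, 2, 4, 3]
Added edge: 3->2
Position of 3 (4) > position of 2 (2). Must reorder: 3 must now come before 2.
Run Kahn's algorithm (break ties by smallest node id):
  initial in-degrees: [1, 0, 1, 3, 0]
  ready (indeg=0): [1, 4]
  pop 1: indeg[0]->0; indeg[3]->2 | ready=[0, 4] | order so far=[1]
  pop 0: indeg[3]->1 | ready=[4] | order so far=[1, 0]
  pop 4: indeg[3]->0 | ready=[3] | order so far=[1, 0, 4]
  pop 3: indeg[2]->0 | ready=[2] | order so far=[1, 0, 4, 3]
  pop 2: no out-edges | ready=[] | order so far=[1, 0, 4, 3, 2]
  Result: [1, 0, 4, 3, 2]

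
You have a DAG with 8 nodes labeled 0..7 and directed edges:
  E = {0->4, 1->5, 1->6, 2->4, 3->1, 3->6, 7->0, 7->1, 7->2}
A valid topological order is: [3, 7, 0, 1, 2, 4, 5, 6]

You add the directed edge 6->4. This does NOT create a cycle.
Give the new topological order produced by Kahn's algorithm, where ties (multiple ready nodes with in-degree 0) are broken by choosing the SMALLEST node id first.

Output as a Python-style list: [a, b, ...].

Old toposort: [3, 7, 0, 1, 2, 4, 5, 6]
Added edge: 6->4
Position of 6 (7) > position of 4 (5). Must reorder: 6 must now come before 4.
Run Kahn's algorithm (break ties by smallest node id):
  initial in-degrees: [1, 2, 1, 0, 3, 1, 2, 0]
  ready (indeg=0): [3, 7]
  pop 3: indeg[1]->1; indeg[6]->1 | ready=[7] | order so far=[3]
  pop 7: indeg[0]->0; indeg[1]->0; indeg[2]->0 | ready=[0, 1, 2] | order so far=[3, 7]
  pop 0: indeg[4]->2 | ready=[1, 2] | order so far=[3, 7, 0]
  pop 1: indeg[5]->0; indeg[6]->0 | ready=[2, 5, 6] | order so far=[3, 7, 0, 1]
  pop 2: indeg[4]->1 | ready=[5, 6] | order so far=[3, 7, 0, 1, 2]
  pop 5: no out-edges | ready=[6] | order so far=[3, 7, 0, 1, 2, 5]
  pop 6: indeg[4]->0 | ready=[4] | order so far=[3, 7, 0, 1, 2, 5, 6]
  pop 4: no out-edges | ready=[] | order so far=[3, 7, 0, 1, 2, 5, 6, 4]
  Result: [3, 7, 0, 1, 2, 5, 6, 4]

Answer: [3, 7, 0, 1, 2, 5, 6, 4]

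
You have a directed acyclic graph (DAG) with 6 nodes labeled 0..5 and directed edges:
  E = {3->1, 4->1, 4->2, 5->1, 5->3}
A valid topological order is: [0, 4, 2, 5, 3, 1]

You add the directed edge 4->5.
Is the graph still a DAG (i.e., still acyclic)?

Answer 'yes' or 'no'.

Answer: yes

Derivation:
Given toposort: [0, 4, 2, 5, 3, 1]
Position of 4: index 1; position of 5: index 3
New edge 4->5: forward
Forward edge: respects the existing order. Still a DAG, same toposort still valid.
Still a DAG? yes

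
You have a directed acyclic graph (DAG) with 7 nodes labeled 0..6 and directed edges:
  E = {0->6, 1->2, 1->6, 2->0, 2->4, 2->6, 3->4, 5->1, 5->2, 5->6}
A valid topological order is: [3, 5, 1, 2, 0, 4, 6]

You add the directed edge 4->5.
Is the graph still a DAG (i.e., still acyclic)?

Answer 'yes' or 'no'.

Answer: no

Derivation:
Given toposort: [3, 5, 1, 2, 0, 4, 6]
Position of 4: index 5; position of 5: index 1
New edge 4->5: backward (u after v in old order)
Backward edge: old toposort is now invalid. Check if this creates a cycle.
Does 5 already reach 4? Reachable from 5: [0, 1, 2, 4, 5, 6]. YES -> cycle!
Still a DAG? no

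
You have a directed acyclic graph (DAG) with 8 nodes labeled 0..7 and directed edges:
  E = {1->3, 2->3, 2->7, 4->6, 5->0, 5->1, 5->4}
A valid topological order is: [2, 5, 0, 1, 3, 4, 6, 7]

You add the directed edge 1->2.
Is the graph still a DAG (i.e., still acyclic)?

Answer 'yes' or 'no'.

Answer: yes

Derivation:
Given toposort: [2, 5, 0, 1, 3, 4, 6, 7]
Position of 1: index 3; position of 2: index 0
New edge 1->2: backward (u after v in old order)
Backward edge: old toposort is now invalid. Check if this creates a cycle.
Does 2 already reach 1? Reachable from 2: [2, 3, 7]. NO -> still a DAG (reorder needed).
Still a DAG? yes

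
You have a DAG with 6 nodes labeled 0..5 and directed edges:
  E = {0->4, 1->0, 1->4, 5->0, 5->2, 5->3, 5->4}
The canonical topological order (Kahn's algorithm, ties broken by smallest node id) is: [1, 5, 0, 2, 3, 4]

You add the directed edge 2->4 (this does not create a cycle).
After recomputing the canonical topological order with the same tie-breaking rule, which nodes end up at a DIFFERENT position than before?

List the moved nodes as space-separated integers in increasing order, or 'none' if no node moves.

Old toposort: [1, 5, 0, 2, 3, 4]
Added edge 2->4
Recompute Kahn (smallest-id tiebreak):
  initial in-degrees: [2, 0, 1, 1, 4, 0]
  ready (indeg=0): [1, 5]
  pop 1: indeg[0]->1; indeg[4]->3 | ready=[5] | order so far=[1]
  pop 5: indeg[0]->0; indeg[2]->0; indeg[3]->0; indeg[4]->2 | ready=[0, 2, 3] | order so far=[1, 5]
  pop 0: indeg[4]->1 | ready=[2, 3] | order so far=[1, 5, 0]
  pop 2: indeg[4]->0 | ready=[3, 4] | order so far=[1, 5, 0, 2]
  pop 3: no out-edges | ready=[4] | order so far=[1, 5, 0, 2, 3]
  pop 4: no out-edges | ready=[] | order so far=[1, 5, 0, 2, 3, 4]
New canonical toposort: [1, 5, 0, 2, 3, 4]
Compare positions:
  Node 0: index 2 -> 2 (same)
  Node 1: index 0 -> 0 (same)
  Node 2: index 3 -> 3 (same)
  Node 3: index 4 -> 4 (same)
  Node 4: index 5 -> 5 (same)
  Node 5: index 1 -> 1 (same)
Nodes that changed position: none

Answer: none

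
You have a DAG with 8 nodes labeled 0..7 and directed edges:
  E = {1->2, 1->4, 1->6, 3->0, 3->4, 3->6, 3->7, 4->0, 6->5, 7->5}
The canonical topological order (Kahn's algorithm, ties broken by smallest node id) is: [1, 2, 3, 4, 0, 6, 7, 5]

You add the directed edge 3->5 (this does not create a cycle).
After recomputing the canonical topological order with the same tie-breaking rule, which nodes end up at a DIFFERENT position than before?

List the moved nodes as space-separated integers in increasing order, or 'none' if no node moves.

Answer: none

Derivation:
Old toposort: [1, 2, 3, 4, 0, 6, 7, 5]
Added edge 3->5
Recompute Kahn (smallest-id tiebreak):
  initial in-degrees: [2, 0, 1, 0, 2, 3, 2, 1]
  ready (indeg=0): [1, 3]
  pop 1: indeg[2]->0; indeg[4]->1; indeg[6]->1 | ready=[2, 3] | order so far=[1]
  pop 2: no out-edges | ready=[3] | order so far=[1, 2]
  pop 3: indeg[0]->1; indeg[4]->0; indeg[5]->2; indeg[6]->0; indeg[7]->0 | ready=[4, 6, 7] | order so far=[1, 2, 3]
  pop 4: indeg[0]->0 | ready=[0, 6, 7] | order so far=[1, 2, 3, 4]
  pop 0: no out-edges | ready=[6, 7] | order so far=[1, 2, 3, 4, 0]
  pop 6: indeg[5]->1 | ready=[7] | order so far=[1, 2, 3, 4, 0, 6]
  pop 7: indeg[5]->0 | ready=[5] | order so far=[1, 2, 3, 4, 0, 6, 7]
  pop 5: no out-edges | ready=[] | order so far=[1, 2, 3, 4, 0, 6, 7, 5]
New canonical toposort: [1, 2, 3, 4, 0, 6, 7, 5]
Compare positions:
  Node 0: index 4 -> 4 (same)
  Node 1: index 0 -> 0 (same)
  Node 2: index 1 -> 1 (same)
  Node 3: index 2 -> 2 (same)
  Node 4: index 3 -> 3 (same)
  Node 5: index 7 -> 7 (same)
  Node 6: index 5 -> 5 (same)
  Node 7: index 6 -> 6 (same)
Nodes that changed position: none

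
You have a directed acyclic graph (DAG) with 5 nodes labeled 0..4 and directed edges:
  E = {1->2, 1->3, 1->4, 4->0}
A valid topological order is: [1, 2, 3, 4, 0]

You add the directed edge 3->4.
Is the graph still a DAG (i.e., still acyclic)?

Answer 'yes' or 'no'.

Answer: yes

Derivation:
Given toposort: [1, 2, 3, 4, 0]
Position of 3: index 2; position of 4: index 3
New edge 3->4: forward
Forward edge: respects the existing order. Still a DAG, same toposort still valid.
Still a DAG? yes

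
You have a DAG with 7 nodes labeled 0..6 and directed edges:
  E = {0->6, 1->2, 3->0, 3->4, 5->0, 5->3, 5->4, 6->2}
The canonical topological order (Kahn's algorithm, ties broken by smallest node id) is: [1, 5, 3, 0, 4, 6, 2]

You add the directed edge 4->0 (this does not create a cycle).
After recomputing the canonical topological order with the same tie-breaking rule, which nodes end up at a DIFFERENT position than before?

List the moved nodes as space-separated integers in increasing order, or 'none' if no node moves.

Answer: 0 4

Derivation:
Old toposort: [1, 5, 3, 0, 4, 6, 2]
Added edge 4->0
Recompute Kahn (smallest-id tiebreak):
  initial in-degrees: [3, 0, 2, 1, 2, 0, 1]
  ready (indeg=0): [1, 5]
  pop 1: indeg[2]->1 | ready=[5] | order so far=[1]
  pop 5: indeg[0]->2; indeg[3]->0; indeg[4]->1 | ready=[3] | order so far=[1, 5]
  pop 3: indeg[0]->1; indeg[4]->0 | ready=[4] | order so far=[1, 5, 3]
  pop 4: indeg[0]->0 | ready=[0] | order so far=[1, 5, 3, 4]
  pop 0: indeg[6]->0 | ready=[6] | order so far=[1, 5, 3, 4, 0]
  pop 6: indeg[2]->0 | ready=[2] | order so far=[1, 5, 3, 4, 0, 6]
  pop 2: no out-edges | ready=[] | order so far=[1, 5, 3, 4, 0, 6, 2]
New canonical toposort: [1, 5, 3, 4, 0, 6, 2]
Compare positions:
  Node 0: index 3 -> 4 (moved)
  Node 1: index 0 -> 0 (same)
  Node 2: index 6 -> 6 (same)
  Node 3: index 2 -> 2 (same)
  Node 4: index 4 -> 3 (moved)
  Node 5: index 1 -> 1 (same)
  Node 6: index 5 -> 5 (same)
Nodes that changed position: 0 4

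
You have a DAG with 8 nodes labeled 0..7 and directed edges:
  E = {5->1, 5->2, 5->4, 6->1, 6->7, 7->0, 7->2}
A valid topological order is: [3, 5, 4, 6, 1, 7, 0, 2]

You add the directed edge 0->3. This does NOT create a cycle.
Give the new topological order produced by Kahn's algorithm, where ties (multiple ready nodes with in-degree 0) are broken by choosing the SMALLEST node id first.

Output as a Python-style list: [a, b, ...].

Old toposort: [3, 5, 4, 6, 1, 7, 0, 2]
Added edge: 0->3
Position of 0 (6) > position of 3 (0). Must reorder: 0 must now come before 3.
Run Kahn's algorithm (break ties by smallest node id):
  initial in-degrees: [1, 2, 2, 1, 1, 0, 0, 1]
  ready (indeg=0): [5, 6]
  pop 5: indeg[1]->1; indeg[2]->1; indeg[4]->0 | ready=[4, 6] | order so far=[5]
  pop 4: no out-edges | ready=[6] | order so far=[5, 4]
  pop 6: indeg[1]->0; indeg[7]->0 | ready=[1, 7] | order so far=[5, 4, 6]
  pop 1: no out-edges | ready=[7] | order so far=[5, 4, 6, 1]
  pop 7: indeg[0]->0; indeg[2]->0 | ready=[0, 2] | order so far=[5, 4, 6, 1, 7]
  pop 0: indeg[3]->0 | ready=[2, 3] | order so far=[5, 4, 6, 1, 7, 0]
  pop 2: no out-edges | ready=[3] | order so far=[5, 4, 6, 1, 7, 0, 2]
  pop 3: no out-edges | ready=[] | order so far=[5, 4, 6, 1, 7, 0, 2, 3]
  Result: [5, 4, 6, 1, 7, 0, 2, 3]

Answer: [5, 4, 6, 1, 7, 0, 2, 3]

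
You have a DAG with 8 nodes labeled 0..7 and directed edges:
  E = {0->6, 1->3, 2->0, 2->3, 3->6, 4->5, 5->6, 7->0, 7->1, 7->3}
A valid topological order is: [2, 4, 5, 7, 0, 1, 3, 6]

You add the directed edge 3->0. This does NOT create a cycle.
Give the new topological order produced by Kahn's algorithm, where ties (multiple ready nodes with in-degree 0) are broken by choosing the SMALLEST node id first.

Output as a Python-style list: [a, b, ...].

Old toposort: [2, 4, 5, 7, 0, 1, 3, 6]
Added edge: 3->0
Position of 3 (6) > position of 0 (4). Must reorder: 3 must now come before 0.
Run Kahn's algorithm (break ties by smallest node id):
  initial in-degrees: [3, 1, 0, 3, 0, 1, 3, 0]
  ready (indeg=0): [2, 4, 7]
  pop 2: indeg[0]->2; indeg[3]->2 | ready=[4, 7] | order so far=[2]
  pop 4: indeg[5]->0 | ready=[5, 7] | order so far=[2, 4]
  pop 5: indeg[6]->2 | ready=[7] | order so far=[2, 4, 5]
  pop 7: indeg[0]->1; indeg[1]->0; indeg[3]->1 | ready=[1] | order so far=[2, 4, 5, 7]
  pop 1: indeg[3]->0 | ready=[3] | order so far=[2, 4, 5, 7, 1]
  pop 3: indeg[0]->0; indeg[6]->1 | ready=[0] | order so far=[2, 4, 5, 7, 1, 3]
  pop 0: indeg[6]->0 | ready=[6] | order so far=[2, 4, 5, 7, 1, 3, 0]
  pop 6: no out-edges | ready=[] | order so far=[2, 4, 5, 7, 1, 3, 0, 6]
  Result: [2, 4, 5, 7, 1, 3, 0, 6]

Answer: [2, 4, 5, 7, 1, 3, 0, 6]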